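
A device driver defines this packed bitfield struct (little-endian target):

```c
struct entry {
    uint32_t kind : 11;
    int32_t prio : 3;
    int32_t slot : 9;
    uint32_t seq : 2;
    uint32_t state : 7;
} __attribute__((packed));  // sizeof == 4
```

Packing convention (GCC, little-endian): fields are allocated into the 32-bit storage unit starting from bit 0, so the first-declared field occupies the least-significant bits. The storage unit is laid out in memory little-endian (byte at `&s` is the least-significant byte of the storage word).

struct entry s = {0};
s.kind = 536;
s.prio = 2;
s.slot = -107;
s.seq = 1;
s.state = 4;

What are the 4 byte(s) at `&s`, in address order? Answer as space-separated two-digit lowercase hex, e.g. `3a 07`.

kind:11 = 536 → 0x218 << 0 → word 0x00000218
prio:3 = 2 → 0x2 << 11 → word 0x00001218
slot:9 = -107 → 0x195 << 14 → word 0x00655218
seq:2 = 1 → 0x1 << 23 → word 0x00e55218
state:7 = 4 → 0x4 << 25 → word 0x08e55218
word = 0x08e55218 → little-endian bytes:
  [0]=0x18  [1]=0x52  [2]=0xe5  [3]=0x08

18 52 e5 08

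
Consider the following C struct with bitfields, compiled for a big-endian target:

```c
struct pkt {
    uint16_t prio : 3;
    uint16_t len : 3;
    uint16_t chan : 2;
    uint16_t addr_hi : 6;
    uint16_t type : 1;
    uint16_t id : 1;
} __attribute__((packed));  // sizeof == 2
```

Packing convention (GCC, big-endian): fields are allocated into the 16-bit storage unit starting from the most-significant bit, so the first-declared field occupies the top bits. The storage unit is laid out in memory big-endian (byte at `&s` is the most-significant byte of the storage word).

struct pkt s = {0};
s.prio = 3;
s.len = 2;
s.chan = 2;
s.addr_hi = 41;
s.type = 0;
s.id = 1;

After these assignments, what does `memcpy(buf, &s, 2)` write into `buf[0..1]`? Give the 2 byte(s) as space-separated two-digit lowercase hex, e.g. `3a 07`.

6a a5

prio (3b) val=3 bits=0x3 at bit 13: 0x6000
len (3b) val=2 bits=0x2 at bit 10: 0x6800
chan (2b) val=2 bits=0x2 at bit 8: 0x6a00
addr_hi (6b) val=41 bits=0x29 at bit 2: 0x6aa4
type (1b) val=0 bits=0x0 at bit 1: 0x6aa4
id (1b) val=1 bits=0x1 at bit 0: 0x6aa5
word = 0x6aa5 → big-endian bytes:
  [0]=0x6a  [1]=0xa5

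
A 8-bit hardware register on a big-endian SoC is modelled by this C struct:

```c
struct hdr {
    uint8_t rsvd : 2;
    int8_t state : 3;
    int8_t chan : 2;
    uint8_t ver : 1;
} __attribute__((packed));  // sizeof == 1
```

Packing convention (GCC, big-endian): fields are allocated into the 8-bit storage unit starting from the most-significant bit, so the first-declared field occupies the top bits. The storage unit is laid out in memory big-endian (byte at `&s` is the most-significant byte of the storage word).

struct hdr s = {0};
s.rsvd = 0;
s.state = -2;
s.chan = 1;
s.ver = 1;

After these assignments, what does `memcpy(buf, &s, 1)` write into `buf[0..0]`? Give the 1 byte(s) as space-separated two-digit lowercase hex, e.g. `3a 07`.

[6+:2] rsvd=0 & 0x3 = 0x0; word=0x00
[3+:3] state=-2 & 0x7 = 0x6; word=0x30
[1+:2] chan=1 & 0x3 = 0x1; word=0x32
[0+:1] ver=1 & 0x1 = 0x1; word=0x33
word = 0x33 → big-endian bytes:
  [0]=0x33

33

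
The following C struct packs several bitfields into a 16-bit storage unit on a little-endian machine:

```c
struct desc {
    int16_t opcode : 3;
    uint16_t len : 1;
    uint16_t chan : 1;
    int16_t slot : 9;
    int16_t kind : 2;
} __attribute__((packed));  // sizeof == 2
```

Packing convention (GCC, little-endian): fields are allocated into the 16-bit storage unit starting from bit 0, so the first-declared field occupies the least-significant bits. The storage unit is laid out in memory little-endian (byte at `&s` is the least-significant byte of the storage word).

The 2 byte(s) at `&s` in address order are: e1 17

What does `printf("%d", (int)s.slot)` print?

191

[0]=0xe1 [1]=0x17 (little-endian) → word 0x17e1
opcode [0+:3] = (word>>0) & 0x7 = 1
len [3+:1] = (word>>3) & 0x1 = 0
chan [4+:1] = (word>>4) & 0x1 = 0
slot [5+:9] = (word>>5) & 0x1ff = 191  ←
kind [14+:2] = (word>>14) & 0x3 = 0
slot signed 9b, MSB=0: value = 191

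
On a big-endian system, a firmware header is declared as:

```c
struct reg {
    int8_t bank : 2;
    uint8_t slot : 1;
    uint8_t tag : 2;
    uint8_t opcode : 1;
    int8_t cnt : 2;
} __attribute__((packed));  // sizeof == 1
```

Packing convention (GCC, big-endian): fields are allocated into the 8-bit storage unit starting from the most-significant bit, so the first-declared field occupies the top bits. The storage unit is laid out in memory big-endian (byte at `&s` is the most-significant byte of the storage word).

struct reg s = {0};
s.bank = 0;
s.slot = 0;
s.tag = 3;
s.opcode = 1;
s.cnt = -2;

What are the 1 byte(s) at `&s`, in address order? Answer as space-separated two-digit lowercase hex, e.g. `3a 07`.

1e

[6+:2] bank=0 & 0x3 = 0x0; word=0x00
[5+:1] slot=0 & 0x1 = 0x0; word=0x00
[3+:2] tag=3 & 0x3 = 0x3; word=0x18
[2+:1] opcode=1 & 0x1 = 0x1; word=0x1c
[0+:2] cnt=-2 & 0x3 = 0x2; word=0x1e
word = 0x1e → big-endian bytes:
  [0]=0x1e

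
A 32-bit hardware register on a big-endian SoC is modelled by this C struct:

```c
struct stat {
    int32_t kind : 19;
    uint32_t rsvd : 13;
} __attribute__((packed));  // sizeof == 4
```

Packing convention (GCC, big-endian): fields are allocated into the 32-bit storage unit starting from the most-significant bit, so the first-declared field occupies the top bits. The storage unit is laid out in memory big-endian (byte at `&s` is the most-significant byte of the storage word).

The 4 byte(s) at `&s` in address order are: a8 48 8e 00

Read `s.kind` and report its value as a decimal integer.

[0]=0xa8 [1]=0x48 [2]=0x8e [3]=0x00 (big-endian) → word 0xa8488e00
kind:19 @ bit 13 → (0xa8488e00>>13)&0x7ffff = 0x54244  ←
rsvd:13 @ bit 0 → (0xa8488e00>>0)&0x1fff = 0xe00
kind signed 19b, MSB=1: 344644 - 524288 = -179644

-179644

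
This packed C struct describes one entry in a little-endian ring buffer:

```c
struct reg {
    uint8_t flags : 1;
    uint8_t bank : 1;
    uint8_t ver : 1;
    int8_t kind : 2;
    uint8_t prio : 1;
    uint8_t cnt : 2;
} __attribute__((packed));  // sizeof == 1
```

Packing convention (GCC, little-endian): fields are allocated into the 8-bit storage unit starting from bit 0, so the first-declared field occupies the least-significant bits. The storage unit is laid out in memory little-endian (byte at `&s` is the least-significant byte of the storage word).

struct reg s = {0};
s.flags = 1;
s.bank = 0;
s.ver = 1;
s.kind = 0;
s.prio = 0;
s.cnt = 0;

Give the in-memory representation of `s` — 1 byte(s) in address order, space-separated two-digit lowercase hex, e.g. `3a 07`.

flags (1b) val=1 bits=0x1 at bit 0: 0x01
bank (1b) val=0 bits=0x0 at bit 1: 0x01
ver (1b) val=1 bits=0x1 at bit 2: 0x05
kind (2b) val=0 bits=0x0 at bit 3: 0x05
prio (1b) val=0 bits=0x0 at bit 5: 0x05
cnt (2b) val=0 bits=0x0 at bit 6: 0x05
word = 0x05 → little-endian bytes:
  [0]=0x05

05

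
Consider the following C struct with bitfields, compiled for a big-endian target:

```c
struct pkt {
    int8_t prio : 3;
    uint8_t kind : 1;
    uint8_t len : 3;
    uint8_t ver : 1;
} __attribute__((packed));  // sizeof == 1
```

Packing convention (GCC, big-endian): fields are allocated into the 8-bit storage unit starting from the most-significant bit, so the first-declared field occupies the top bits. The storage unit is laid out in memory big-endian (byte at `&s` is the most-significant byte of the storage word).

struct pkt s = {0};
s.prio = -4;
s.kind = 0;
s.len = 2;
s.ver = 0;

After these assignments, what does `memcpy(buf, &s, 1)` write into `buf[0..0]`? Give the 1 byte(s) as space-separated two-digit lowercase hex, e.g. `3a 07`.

prio:3 = -4 → 0x4 << 5 → word 0x80
kind:1 = 0 → 0x0 << 4 → word 0x80
len:3 = 2 → 0x2 << 1 → word 0x84
ver:1 = 0 → 0x0 << 0 → word 0x84
word = 0x84 → big-endian bytes:
  [0]=0x84

84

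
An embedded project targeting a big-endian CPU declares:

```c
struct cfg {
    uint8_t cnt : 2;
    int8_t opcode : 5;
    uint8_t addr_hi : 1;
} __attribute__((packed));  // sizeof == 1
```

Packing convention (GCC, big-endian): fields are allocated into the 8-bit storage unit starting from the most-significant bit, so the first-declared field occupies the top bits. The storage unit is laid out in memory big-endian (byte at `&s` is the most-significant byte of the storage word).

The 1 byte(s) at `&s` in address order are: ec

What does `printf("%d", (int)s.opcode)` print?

[0]=0xec (big-endian) → word 0xec
cnt:2 @ bit 6 → (0xec>>6)&0x3 = 0x3
opcode:5 @ bit 1 → (0xec>>1)&0x1f = 0x16  ←
addr_hi:1 @ bit 0 → (0xec>>0)&0x1 = 0x0
opcode signed 5b, MSB=1: 22 - 32 = -10

-10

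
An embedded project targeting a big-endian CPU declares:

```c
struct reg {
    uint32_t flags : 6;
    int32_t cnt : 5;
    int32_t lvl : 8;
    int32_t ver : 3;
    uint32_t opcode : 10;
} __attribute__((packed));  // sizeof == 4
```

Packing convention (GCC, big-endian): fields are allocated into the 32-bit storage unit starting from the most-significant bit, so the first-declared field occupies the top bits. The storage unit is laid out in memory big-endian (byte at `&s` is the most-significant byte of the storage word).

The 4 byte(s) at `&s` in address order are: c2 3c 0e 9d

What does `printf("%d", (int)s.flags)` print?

[0]=0xc2 [1]=0x3c [2]=0x0e [3]=0x9d (big-endian) → word 0xc23c0e9d
flags:6 @ bit 26 → (0xc23c0e9d>>26)&0x3f = 0x30  ←
cnt:5 @ bit 21 → (0xc23c0e9d>>21)&0x1f = 0x11
lvl:8 @ bit 13 → (0xc23c0e9d>>13)&0xff = 0xe0
ver:3 @ bit 10 → (0xc23c0e9d>>10)&0x7 = 0x3
opcode:10 @ bit 0 → (0xc23c0e9d>>0)&0x3ff = 0x29d

48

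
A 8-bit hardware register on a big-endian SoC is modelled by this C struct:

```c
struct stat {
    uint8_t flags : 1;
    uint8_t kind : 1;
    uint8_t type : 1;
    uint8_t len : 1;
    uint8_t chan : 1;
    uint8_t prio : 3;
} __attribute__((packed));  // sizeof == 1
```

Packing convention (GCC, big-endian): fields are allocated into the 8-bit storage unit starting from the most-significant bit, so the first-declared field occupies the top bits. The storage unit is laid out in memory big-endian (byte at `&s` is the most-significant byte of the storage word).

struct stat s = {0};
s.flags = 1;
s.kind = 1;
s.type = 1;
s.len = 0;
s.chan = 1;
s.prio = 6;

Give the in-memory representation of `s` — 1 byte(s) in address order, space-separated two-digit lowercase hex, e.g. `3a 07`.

ee

flags (1b) val=1 bits=0x1 at bit 7: 0x80
kind (1b) val=1 bits=0x1 at bit 6: 0xc0
type (1b) val=1 bits=0x1 at bit 5: 0xe0
len (1b) val=0 bits=0x0 at bit 4: 0xe0
chan (1b) val=1 bits=0x1 at bit 3: 0xe8
prio (3b) val=6 bits=0x6 at bit 0: 0xee
word = 0xee → big-endian bytes:
  [0]=0xee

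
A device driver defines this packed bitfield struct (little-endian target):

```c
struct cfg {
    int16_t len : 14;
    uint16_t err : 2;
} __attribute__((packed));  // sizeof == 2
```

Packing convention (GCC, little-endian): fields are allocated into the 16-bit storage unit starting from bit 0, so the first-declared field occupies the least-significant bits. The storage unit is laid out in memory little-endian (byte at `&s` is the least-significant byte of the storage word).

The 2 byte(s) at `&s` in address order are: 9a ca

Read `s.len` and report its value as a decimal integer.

[0]=0x9a [1]=0xca (little-endian) → word 0xca9a
len:14 @ bit 0 → (0xca9a>>0)&0x3fff = 0xa9a  ←
err:2 @ bit 14 → (0xca9a>>14)&0x3 = 0x3
len signed 14b, MSB=0: value = 2714

2714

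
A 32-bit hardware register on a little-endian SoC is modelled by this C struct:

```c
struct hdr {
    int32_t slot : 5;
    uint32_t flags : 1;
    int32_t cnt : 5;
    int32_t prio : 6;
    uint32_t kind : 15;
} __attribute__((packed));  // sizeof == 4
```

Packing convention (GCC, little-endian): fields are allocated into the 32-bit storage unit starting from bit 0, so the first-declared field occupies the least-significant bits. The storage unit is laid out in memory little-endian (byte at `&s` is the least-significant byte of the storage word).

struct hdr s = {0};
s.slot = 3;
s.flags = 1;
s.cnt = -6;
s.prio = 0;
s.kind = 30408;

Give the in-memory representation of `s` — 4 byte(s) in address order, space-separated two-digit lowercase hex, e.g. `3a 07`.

slot (5b) val=3 bits=0x3 at bit 0: 0x00000003
flags (1b) val=1 bits=0x1 at bit 5: 0x00000023
cnt (5b) val=-6 bits=0x1a at bit 6: 0x000006a3
prio (6b) val=0 bits=0x0 at bit 11: 0x000006a3
kind (15b) val=30408 bits=0x76c8 at bit 17: 0xed9006a3
word = 0xed9006a3 → little-endian bytes:
  [0]=0xa3  [1]=0x06  [2]=0x90  [3]=0xed

a3 06 90 ed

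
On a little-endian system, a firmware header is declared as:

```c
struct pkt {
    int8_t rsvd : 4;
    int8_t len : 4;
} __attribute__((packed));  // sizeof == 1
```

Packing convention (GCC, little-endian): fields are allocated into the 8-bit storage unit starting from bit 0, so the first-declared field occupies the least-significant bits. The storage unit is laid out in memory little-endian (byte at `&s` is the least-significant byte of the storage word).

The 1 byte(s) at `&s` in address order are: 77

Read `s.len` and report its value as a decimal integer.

[0]=0x77 (little-endian) → word 0x77
rsvd:4 @ bit 0 → (0x77>>0)&0xf = 0x7
len:4 @ bit 4 → (0x77>>4)&0xf = 0x7  ←
len signed 4b, MSB=0: value = 7

7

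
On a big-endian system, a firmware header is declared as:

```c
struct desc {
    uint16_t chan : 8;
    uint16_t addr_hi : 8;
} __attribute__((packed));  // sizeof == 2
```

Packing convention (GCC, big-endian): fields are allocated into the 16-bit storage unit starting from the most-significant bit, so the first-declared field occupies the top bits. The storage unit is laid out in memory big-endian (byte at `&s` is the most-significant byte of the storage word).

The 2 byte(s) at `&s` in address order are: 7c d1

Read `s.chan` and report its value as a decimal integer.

[0]=0x7c [1]=0xd1 (big-endian) → word 0x7cd1
chan [8+:8] = (word>>8) & 0xff = 124  ←
addr_hi [0+:8] = (word>>0) & 0xff = 209

124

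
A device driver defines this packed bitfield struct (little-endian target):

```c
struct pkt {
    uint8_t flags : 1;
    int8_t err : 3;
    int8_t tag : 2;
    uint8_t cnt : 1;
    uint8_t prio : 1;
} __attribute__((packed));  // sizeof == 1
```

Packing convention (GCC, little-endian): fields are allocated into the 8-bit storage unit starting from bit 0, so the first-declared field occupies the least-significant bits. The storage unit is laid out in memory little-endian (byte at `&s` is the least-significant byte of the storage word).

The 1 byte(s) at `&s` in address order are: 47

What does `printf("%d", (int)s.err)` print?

[0]=0x47 (little-endian) → word 0x47
flags:1 @ bit 0 → (0x47>>0)&0x1 = 0x1
err:3 @ bit 1 → (0x47>>1)&0x7 = 0x3  ←
tag:2 @ bit 4 → (0x47>>4)&0x3 = 0x0
cnt:1 @ bit 6 → (0x47>>6)&0x1 = 0x1
prio:1 @ bit 7 → (0x47>>7)&0x1 = 0x0
err signed 3b, MSB=0: value = 3

3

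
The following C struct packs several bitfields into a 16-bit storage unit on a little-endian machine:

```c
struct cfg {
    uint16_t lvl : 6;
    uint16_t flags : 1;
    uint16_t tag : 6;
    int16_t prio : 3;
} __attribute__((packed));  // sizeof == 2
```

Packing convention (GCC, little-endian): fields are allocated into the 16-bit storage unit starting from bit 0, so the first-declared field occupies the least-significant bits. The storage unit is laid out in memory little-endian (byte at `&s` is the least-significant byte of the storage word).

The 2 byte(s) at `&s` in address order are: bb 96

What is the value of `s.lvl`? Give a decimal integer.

59

[0]=0xbb [1]=0x96 (little-endian) → word 0x96bb
lvl [0+:6] = (word>>0) & 0x3f = 59  ←
flags [6+:1] = (word>>6) & 0x1 = 0
tag [7+:6] = (word>>7) & 0x3f = 45
prio [13+:3] = (word>>13) & 0x7 = 4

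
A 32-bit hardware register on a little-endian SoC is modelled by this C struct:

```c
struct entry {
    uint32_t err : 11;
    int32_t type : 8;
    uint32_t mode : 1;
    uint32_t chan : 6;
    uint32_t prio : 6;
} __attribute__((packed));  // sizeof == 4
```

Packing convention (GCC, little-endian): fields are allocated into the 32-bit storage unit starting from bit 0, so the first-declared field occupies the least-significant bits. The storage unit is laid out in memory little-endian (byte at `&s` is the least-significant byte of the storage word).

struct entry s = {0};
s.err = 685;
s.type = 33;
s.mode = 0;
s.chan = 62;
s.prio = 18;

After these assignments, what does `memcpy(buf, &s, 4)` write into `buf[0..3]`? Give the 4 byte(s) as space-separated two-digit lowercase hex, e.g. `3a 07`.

[0+:11] err=685 & 0x7ff = 0x2ad; word=0x000002ad
[11+:8] type=33 & 0xff = 0x21; word=0x00010aad
[19+:1] mode=0 & 0x1 = 0x0; word=0x00010aad
[20+:6] chan=62 & 0x3f = 0x3e; word=0x03e10aad
[26+:6] prio=18 & 0x3f = 0x12; word=0x4be10aad
word = 0x4be10aad → little-endian bytes:
  [0]=0xad  [1]=0x0a  [2]=0xe1  [3]=0x4b

ad 0a e1 4b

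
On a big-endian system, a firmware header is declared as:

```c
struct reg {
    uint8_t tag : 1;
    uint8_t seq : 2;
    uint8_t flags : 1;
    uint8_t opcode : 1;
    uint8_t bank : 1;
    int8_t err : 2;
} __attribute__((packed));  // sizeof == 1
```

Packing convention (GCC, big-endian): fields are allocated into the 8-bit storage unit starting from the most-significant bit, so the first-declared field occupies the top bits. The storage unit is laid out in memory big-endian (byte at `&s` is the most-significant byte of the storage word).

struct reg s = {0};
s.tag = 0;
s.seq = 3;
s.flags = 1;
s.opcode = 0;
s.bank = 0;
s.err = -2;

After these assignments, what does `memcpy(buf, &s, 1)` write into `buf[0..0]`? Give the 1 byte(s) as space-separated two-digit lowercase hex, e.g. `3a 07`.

72

tag (1b) val=0 bits=0x0 at bit 7: 0x00
seq (2b) val=3 bits=0x3 at bit 5: 0x60
flags (1b) val=1 bits=0x1 at bit 4: 0x70
opcode (1b) val=0 bits=0x0 at bit 3: 0x70
bank (1b) val=0 bits=0x0 at bit 2: 0x70
err (2b) val=-2 bits=0x2 at bit 0: 0x72
word = 0x72 → big-endian bytes:
  [0]=0x72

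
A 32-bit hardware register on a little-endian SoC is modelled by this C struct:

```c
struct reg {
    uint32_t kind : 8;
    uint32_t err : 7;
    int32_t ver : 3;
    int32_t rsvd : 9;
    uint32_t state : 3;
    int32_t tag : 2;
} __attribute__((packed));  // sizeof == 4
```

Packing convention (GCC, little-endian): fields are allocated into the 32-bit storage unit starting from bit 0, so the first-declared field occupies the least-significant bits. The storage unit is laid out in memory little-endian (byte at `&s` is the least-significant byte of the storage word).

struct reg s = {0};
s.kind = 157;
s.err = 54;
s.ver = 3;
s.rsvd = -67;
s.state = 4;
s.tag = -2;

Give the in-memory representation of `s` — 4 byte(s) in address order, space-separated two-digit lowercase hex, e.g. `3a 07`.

kind (8b) val=157 bits=0x9d at bit 0: 0x0000009d
err (7b) val=54 bits=0x36 at bit 8: 0x0000369d
ver (3b) val=3 bits=0x3 at bit 15: 0x0001b69d
rsvd (9b) val=-67 bits=0x1bd at bit 18: 0x06f5b69d
state (3b) val=4 bits=0x4 at bit 27: 0x26f5b69d
tag (2b) val=-2 bits=0x2 at bit 30: 0xa6f5b69d
word = 0xa6f5b69d → little-endian bytes:
  [0]=0x9d  [1]=0xb6  [2]=0xf5  [3]=0xa6

9d b6 f5 a6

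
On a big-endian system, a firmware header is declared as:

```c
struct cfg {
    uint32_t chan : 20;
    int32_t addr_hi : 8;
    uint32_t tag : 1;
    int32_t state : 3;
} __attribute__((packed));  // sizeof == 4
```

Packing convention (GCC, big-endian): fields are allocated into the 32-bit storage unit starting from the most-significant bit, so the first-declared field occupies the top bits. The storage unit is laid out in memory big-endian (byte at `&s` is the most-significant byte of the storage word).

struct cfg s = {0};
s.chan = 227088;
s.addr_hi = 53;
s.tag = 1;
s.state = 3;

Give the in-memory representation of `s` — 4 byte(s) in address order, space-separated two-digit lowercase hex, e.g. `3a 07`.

[12+:20] chan=227088 & 0xfffff = 0x37710; word=0x37710000
[4+:8] addr_hi=53 & 0xff = 0x35; word=0x37710350
[3+:1] tag=1 & 0x1 = 0x1; word=0x37710358
[0+:3] state=3 & 0x7 = 0x3; word=0x3771035b
word = 0x3771035b → big-endian bytes:
  [0]=0x37  [1]=0x71  [2]=0x03  [3]=0x5b

37 71 03 5b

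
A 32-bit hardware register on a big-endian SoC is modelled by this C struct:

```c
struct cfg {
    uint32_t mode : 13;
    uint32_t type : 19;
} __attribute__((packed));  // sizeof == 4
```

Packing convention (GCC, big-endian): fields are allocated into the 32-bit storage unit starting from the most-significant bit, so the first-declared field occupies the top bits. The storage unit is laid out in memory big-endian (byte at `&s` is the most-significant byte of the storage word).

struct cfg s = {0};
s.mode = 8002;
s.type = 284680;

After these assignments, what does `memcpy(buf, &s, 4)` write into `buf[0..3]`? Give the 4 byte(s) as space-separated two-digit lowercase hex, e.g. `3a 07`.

mode (13b) val=8002 bits=0x1f42 at bit 19: 0xfa100000
type (19b) val=284680 bits=0x45808 at bit 0: 0xfa145808
word = 0xfa145808 → big-endian bytes:
  [0]=0xfa  [1]=0x14  [2]=0x58  [3]=0x08

fa 14 58 08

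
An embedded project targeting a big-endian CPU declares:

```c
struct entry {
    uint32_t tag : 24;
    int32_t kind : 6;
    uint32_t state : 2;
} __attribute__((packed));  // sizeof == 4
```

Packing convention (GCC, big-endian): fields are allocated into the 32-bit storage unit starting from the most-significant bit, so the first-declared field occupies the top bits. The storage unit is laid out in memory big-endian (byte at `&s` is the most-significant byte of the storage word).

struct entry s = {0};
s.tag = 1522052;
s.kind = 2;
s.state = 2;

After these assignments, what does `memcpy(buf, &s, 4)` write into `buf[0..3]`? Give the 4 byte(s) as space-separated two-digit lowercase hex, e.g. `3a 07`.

17 39 84 0a

[8+:24] tag=1522052 & 0xffffff = 0x173984; word=0x17398400
[2+:6] kind=2 & 0x3f = 0x2; word=0x17398408
[0+:2] state=2 & 0x3 = 0x2; word=0x1739840a
word = 0x1739840a → big-endian bytes:
  [0]=0x17  [1]=0x39  [2]=0x84  [3]=0x0a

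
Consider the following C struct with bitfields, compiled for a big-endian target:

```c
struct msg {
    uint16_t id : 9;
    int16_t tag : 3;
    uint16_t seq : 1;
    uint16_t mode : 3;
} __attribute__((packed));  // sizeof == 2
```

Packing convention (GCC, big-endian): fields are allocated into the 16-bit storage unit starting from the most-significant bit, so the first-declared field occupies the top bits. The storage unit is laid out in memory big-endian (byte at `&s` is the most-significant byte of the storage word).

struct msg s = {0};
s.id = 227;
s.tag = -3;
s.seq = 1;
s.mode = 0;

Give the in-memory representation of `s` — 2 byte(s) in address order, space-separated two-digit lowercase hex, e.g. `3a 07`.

71 d8

[7+:9] id=227 & 0x1ff = 0xe3; word=0x7180
[4+:3] tag=-3 & 0x7 = 0x5; word=0x71d0
[3+:1] seq=1 & 0x1 = 0x1; word=0x71d8
[0+:3] mode=0 & 0x7 = 0x0; word=0x71d8
word = 0x71d8 → big-endian bytes:
  [0]=0x71  [1]=0xd8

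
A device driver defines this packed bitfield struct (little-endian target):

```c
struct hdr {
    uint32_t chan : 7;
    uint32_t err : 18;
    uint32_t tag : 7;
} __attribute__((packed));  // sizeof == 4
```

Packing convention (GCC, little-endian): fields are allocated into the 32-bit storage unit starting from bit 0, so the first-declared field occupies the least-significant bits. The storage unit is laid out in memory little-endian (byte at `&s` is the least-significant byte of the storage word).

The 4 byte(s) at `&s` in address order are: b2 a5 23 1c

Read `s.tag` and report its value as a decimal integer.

[0]=0xb2 [1]=0xa5 [2]=0x23 [3]=0x1c (little-endian) → word 0x1c23a5b2
chan [0+:7] = (word>>0) & 0x7f = 50
err [7+:18] = (word>>7) & 0x3ffff = 18251
tag [25+:7] = (word>>25) & 0x7f = 14  ←

14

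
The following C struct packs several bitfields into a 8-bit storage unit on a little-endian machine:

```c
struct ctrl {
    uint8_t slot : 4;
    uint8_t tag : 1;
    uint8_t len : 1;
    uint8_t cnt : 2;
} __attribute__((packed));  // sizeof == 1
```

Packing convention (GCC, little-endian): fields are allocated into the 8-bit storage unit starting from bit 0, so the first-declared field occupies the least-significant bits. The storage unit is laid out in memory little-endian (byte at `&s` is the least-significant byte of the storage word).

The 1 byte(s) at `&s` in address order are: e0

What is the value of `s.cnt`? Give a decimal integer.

3

[0]=0xe0 (little-endian) → word 0xe0
slot:4 @ bit 0 → (0xe0>>0)&0xf = 0x0
tag:1 @ bit 4 → (0xe0>>4)&0x1 = 0x0
len:1 @ bit 5 → (0xe0>>5)&0x1 = 0x1
cnt:2 @ bit 6 → (0xe0>>6)&0x3 = 0x3  ←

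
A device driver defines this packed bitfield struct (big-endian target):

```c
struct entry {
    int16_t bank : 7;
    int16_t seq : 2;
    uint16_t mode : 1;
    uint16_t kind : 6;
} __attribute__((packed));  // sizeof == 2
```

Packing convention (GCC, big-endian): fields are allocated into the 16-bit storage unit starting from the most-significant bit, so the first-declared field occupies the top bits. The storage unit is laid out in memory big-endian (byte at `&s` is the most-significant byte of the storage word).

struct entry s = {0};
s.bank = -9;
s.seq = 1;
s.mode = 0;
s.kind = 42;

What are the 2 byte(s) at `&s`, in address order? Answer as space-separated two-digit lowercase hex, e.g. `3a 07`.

ee aa

bank:7 = -9 → 0x77 << 9 → word 0xee00
seq:2 = 1 → 0x1 << 7 → word 0xee80
mode:1 = 0 → 0x0 << 6 → word 0xee80
kind:6 = 42 → 0x2a << 0 → word 0xeeaa
word = 0xeeaa → big-endian bytes:
  [0]=0xee  [1]=0xaa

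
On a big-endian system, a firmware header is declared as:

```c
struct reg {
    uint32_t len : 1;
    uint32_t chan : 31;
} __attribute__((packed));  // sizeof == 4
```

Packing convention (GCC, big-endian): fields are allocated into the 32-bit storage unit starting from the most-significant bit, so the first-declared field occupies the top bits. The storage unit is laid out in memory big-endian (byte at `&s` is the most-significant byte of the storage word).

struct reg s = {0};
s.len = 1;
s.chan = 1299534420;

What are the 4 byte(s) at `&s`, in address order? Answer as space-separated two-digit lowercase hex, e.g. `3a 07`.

len (1b) val=1 bits=0x1 at bit 31: 0x80000000
chan (31b) val=1299534420 bits=0x4d755254 at bit 0: 0xcd755254
word = 0xcd755254 → big-endian bytes:
  [0]=0xcd  [1]=0x75  [2]=0x52  [3]=0x54

cd 75 52 54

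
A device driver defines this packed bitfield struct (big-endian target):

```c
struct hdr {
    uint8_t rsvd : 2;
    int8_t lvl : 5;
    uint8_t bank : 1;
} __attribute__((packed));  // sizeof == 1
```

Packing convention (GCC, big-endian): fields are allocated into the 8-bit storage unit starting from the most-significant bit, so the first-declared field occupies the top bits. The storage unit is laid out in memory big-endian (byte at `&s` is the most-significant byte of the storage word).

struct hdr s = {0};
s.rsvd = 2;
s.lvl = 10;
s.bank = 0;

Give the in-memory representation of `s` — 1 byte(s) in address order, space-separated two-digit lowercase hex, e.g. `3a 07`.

[6+:2] rsvd=2 & 0x3 = 0x2; word=0x80
[1+:5] lvl=10 & 0x1f = 0xa; word=0x94
[0+:1] bank=0 & 0x1 = 0x0; word=0x94
word = 0x94 → big-endian bytes:
  [0]=0x94

94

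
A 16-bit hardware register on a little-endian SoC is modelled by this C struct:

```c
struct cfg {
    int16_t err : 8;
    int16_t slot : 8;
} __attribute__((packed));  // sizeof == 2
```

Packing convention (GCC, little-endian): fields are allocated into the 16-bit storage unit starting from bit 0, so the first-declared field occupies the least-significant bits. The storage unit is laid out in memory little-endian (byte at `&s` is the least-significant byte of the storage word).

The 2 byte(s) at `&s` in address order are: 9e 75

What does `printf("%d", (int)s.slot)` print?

[0]=0x9e [1]=0x75 (little-endian) → word 0x759e
err [0+:8] = (word>>0) & 0xff = 158
slot [8+:8] = (word>>8) & 0xff = 117  ←
slot signed 8b, MSB=0: value = 117

117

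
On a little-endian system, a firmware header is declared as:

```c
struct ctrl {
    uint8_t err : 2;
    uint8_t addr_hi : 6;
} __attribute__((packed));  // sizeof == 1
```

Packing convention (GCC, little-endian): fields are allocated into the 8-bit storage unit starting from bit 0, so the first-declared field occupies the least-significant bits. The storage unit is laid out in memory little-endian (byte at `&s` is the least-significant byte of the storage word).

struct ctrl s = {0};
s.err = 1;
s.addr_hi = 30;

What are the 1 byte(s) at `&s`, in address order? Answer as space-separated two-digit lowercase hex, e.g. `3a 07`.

err:2 = 1 → 0x1 << 0 → word 0x01
addr_hi:6 = 30 → 0x1e << 2 → word 0x79
word = 0x79 → little-endian bytes:
  [0]=0x79

79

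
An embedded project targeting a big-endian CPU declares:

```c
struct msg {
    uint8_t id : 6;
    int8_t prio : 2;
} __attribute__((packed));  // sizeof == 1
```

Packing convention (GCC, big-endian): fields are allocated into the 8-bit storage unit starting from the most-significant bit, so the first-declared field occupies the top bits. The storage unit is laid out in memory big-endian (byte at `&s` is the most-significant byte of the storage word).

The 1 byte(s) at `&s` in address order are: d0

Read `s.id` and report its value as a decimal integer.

52

[0]=0xd0 (big-endian) → word 0xd0
id:6 @ bit 2 → (0xd0>>2)&0x3f = 0x34  ←
prio:2 @ bit 0 → (0xd0>>0)&0x3 = 0x0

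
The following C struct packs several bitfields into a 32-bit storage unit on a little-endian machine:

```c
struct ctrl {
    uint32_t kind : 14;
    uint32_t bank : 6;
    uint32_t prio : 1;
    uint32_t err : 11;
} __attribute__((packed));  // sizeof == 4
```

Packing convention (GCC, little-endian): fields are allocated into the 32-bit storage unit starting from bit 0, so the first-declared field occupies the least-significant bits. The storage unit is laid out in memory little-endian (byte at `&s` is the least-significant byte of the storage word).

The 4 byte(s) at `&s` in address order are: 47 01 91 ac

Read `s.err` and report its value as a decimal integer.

1380

[0]=0x47 [1]=0x01 [2]=0x91 [3]=0xac (little-endian) → word 0xac910147
kind [0+:14] = (word>>0) & 0x3fff = 327
bank [14+:6] = (word>>14) & 0x3f = 4
prio [20+:1] = (word>>20) & 0x1 = 1
err [21+:11] = (word>>21) & 0x7ff = 1380  ←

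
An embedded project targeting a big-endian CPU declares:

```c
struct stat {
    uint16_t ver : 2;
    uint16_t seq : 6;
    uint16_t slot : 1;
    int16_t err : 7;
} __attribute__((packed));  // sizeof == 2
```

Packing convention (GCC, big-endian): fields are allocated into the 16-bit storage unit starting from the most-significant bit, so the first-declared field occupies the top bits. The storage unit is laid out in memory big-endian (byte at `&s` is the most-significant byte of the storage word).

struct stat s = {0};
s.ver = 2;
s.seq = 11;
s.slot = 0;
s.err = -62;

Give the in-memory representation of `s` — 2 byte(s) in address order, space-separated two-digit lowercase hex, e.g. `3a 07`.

8b 42

ver (2b) val=2 bits=0x2 at bit 14: 0x8000
seq (6b) val=11 bits=0xb at bit 8: 0x8b00
slot (1b) val=0 bits=0x0 at bit 7: 0x8b00
err (7b) val=-62 bits=0x42 at bit 0: 0x8b42
word = 0x8b42 → big-endian bytes:
  [0]=0x8b  [1]=0x42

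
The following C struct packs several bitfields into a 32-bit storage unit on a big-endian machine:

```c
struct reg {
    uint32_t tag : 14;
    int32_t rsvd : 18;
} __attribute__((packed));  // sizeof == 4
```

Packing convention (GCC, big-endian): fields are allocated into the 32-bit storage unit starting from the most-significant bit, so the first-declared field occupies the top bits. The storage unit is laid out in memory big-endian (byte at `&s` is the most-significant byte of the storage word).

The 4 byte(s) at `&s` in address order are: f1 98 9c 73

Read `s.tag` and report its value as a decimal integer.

[0]=0xf1 [1]=0x98 [2]=0x9c [3]=0x73 (big-endian) → word 0xf1989c73
tag [18+:14] = (word>>18) & 0x3fff = 15462  ←
rsvd [0+:18] = (word>>0) & 0x3ffff = 40051

15462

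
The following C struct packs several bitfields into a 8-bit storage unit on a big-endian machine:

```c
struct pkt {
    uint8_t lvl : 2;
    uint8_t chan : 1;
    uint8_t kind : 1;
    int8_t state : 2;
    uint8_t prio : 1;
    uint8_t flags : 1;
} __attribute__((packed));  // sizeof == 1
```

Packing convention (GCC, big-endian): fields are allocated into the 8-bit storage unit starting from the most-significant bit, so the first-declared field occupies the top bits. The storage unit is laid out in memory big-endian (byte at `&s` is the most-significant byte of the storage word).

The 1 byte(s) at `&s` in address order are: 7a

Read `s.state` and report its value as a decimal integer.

[0]=0x7a (big-endian) → word 0x7a
lvl [6+:2] = (word>>6) & 0x3 = 1
chan [5+:1] = (word>>5) & 0x1 = 1
kind [4+:1] = (word>>4) & 0x1 = 1
state [2+:2] = (word>>2) & 0x3 = 2  ←
prio [1+:1] = (word>>1) & 0x1 = 1
flags [0+:1] = (word>>0) & 0x1 = 0
state signed 2b, MSB=1: 2 - 4 = -2

-2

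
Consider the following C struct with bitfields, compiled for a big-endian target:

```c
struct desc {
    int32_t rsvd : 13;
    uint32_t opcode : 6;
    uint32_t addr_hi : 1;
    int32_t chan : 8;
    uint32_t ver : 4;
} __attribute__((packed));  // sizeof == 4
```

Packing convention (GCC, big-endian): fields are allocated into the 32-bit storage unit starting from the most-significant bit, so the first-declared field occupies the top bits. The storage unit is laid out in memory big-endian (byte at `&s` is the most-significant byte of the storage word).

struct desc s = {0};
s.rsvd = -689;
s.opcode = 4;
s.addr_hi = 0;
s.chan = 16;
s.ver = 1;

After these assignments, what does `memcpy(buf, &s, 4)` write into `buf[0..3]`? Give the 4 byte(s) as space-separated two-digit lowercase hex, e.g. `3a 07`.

rsvd:13 = -689 → 0x1d4f << 19 → word 0xea780000
opcode:6 = 4 → 0x4 << 13 → word 0xea788000
addr_hi:1 = 0 → 0x0 << 12 → word 0xea788000
chan:8 = 16 → 0x10 << 4 → word 0xea788100
ver:4 = 1 → 0x1 << 0 → word 0xea788101
word = 0xea788101 → big-endian bytes:
  [0]=0xea  [1]=0x78  [2]=0x81  [3]=0x01

ea 78 81 01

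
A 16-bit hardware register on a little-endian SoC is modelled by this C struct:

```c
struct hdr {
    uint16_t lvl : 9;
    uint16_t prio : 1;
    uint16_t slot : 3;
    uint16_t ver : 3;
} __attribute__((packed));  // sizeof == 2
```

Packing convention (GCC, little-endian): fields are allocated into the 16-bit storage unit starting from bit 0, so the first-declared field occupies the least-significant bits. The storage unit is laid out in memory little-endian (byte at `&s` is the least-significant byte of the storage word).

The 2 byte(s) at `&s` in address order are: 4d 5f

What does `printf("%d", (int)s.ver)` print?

[0]=0x4d [1]=0x5f (little-endian) → word 0x5f4d
lvl:9 @ bit 0 → (0x5f4d>>0)&0x1ff = 0x14d
prio:1 @ bit 9 → (0x5f4d>>9)&0x1 = 0x1
slot:3 @ bit 10 → (0x5f4d>>10)&0x7 = 0x7
ver:3 @ bit 13 → (0x5f4d>>13)&0x7 = 0x2  ←

2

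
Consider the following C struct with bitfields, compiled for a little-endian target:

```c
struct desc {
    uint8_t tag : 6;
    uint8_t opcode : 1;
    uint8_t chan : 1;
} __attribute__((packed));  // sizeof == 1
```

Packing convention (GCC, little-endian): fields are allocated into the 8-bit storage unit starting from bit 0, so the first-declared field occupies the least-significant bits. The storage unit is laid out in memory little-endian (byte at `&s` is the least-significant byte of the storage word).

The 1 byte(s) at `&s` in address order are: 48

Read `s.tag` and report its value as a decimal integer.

8

[0]=0x48 (little-endian) → word 0x48
tag:6 @ bit 0 → (0x48>>0)&0x3f = 0x8  ←
opcode:1 @ bit 6 → (0x48>>6)&0x1 = 0x1
chan:1 @ bit 7 → (0x48>>7)&0x1 = 0x0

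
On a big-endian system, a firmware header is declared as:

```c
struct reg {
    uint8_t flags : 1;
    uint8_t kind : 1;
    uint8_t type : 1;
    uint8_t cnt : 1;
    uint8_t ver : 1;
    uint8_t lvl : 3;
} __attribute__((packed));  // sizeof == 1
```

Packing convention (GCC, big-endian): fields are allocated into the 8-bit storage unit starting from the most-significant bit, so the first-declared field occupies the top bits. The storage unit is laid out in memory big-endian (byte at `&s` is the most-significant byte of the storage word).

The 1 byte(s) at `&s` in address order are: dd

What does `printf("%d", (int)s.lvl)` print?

5

[0]=0xdd (big-endian) → word 0xdd
flags [7+:1] = (word>>7) & 0x1 = 1
kind [6+:1] = (word>>6) & 0x1 = 1
type [5+:1] = (word>>5) & 0x1 = 0
cnt [4+:1] = (word>>4) & 0x1 = 1
ver [3+:1] = (word>>3) & 0x1 = 1
lvl [0+:3] = (word>>0) & 0x7 = 5  ←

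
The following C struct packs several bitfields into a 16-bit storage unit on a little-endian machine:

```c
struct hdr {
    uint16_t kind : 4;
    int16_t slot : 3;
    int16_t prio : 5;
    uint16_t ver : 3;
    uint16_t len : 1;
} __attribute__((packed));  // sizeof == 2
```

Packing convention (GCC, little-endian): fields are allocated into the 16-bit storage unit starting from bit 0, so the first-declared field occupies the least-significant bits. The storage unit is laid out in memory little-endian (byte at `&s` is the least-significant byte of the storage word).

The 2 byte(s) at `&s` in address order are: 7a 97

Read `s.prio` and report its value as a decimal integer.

14

[0]=0x7a [1]=0x97 (little-endian) → word 0x977a
kind:4 @ bit 0 → (0x977a>>0)&0xf = 0xa
slot:3 @ bit 4 → (0x977a>>4)&0x7 = 0x7
prio:5 @ bit 7 → (0x977a>>7)&0x1f = 0xe  ←
ver:3 @ bit 12 → (0x977a>>12)&0x7 = 0x1
len:1 @ bit 15 → (0x977a>>15)&0x1 = 0x1
prio signed 5b, MSB=0: value = 14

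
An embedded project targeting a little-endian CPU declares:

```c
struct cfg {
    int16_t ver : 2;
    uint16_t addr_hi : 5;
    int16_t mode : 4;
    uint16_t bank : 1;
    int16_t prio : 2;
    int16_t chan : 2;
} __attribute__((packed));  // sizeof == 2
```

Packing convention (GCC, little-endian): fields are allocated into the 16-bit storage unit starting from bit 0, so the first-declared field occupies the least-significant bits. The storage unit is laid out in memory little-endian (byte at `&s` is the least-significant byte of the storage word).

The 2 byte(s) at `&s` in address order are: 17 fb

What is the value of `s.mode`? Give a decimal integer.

[0]=0x17 [1]=0xfb (little-endian) → word 0xfb17
ver [0+:2] = (word>>0) & 0x3 = 3
addr_hi [2+:5] = (word>>2) & 0x1f = 5
mode [7+:4] = (word>>7) & 0xf = 6  ←
bank [11+:1] = (word>>11) & 0x1 = 1
prio [12+:2] = (word>>12) & 0x3 = 3
chan [14+:2] = (word>>14) & 0x3 = 3
mode signed 4b, MSB=0: value = 6

6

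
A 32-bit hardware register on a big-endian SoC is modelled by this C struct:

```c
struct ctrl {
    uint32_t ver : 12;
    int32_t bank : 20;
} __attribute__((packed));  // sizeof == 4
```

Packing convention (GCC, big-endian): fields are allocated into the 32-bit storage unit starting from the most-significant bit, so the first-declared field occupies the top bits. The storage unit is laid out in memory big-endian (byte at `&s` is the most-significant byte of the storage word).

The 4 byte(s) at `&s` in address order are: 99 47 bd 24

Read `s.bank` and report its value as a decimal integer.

[0]=0x99 [1]=0x47 [2]=0xbd [3]=0x24 (big-endian) → word 0x9947bd24
ver [20+:12] = (word>>20) & 0xfff = 2452
bank [0+:20] = (word>>0) & 0xfffff = 507172  ←
bank signed 20b, MSB=0: value = 507172

507172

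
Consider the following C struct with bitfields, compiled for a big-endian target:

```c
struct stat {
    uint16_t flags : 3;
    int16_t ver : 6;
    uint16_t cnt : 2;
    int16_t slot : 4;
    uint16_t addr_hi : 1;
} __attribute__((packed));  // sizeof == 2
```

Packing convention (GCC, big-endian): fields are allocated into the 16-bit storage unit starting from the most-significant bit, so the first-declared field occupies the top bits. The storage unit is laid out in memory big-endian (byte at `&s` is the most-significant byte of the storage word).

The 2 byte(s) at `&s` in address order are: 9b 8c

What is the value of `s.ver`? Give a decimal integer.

-9

[0]=0x9b [1]=0x8c (big-endian) → word 0x9b8c
flags:3 @ bit 13 → (0x9b8c>>13)&0x7 = 0x4
ver:6 @ bit 7 → (0x9b8c>>7)&0x3f = 0x37  ←
cnt:2 @ bit 5 → (0x9b8c>>5)&0x3 = 0x0
slot:4 @ bit 1 → (0x9b8c>>1)&0xf = 0x6
addr_hi:1 @ bit 0 → (0x9b8c>>0)&0x1 = 0x0
ver signed 6b, MSB=1: 55 - 64 = -9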